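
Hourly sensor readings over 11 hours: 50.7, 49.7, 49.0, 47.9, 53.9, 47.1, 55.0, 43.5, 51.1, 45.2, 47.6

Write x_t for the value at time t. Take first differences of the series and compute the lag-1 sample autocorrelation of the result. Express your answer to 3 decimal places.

-0.898

First differences Δx: -1.0, -0.7, -1.1, 6.0, -6.8, 7.9, -11.5, 7.6, -5.9, 2.4
Mean of differences = -0.3100
Numerator Σ(Δx_t−Δx̄)(Δx_{t+1}−Δx̄) = -338.3911
Denominator Σ(Δx_t−Δx̄)² = 376.9690
r_1(Δx) = -338.3911 / 376.9690 = -0.898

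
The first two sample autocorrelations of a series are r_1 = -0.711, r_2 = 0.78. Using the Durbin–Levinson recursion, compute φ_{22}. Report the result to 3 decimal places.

0.555

φ_{22} = (r_2 − r_1²) / (1 − r_1²)
r_1² = (-0.711)² = 0.505521
Numerator = 0.78 − 0.5055 = 0.2745; denominator = 1 − 0.5055 = 0.4945
φ_{22} = 0.2745 / 0.4945 = 0.555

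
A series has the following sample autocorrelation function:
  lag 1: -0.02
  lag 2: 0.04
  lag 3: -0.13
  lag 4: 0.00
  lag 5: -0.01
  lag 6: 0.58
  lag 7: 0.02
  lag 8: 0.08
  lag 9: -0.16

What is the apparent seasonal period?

6

The largest autocorrelation is r_6 = 0.58; the remaining lags stay at or below 0.08.
The dominant spike at lag 6 indicates a seasonal period of 6.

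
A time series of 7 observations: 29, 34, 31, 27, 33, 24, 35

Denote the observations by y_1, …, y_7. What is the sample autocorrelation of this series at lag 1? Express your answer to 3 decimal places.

Mean ȳ = (29 + 34 + 31 + 27 + 33 + 24 + 35)/7 = 30.4286
Deviations from mean: -1.4286, 3.5714, 0.5714, -3.4286, 2.5714, -6.4286, 4.5714
Σ(y_t−ȳ)(y_{t+1}−ȳ) = (-5.1020) + (2.0408) + (-1.9592) + (-8.8163) + (-16.5306) + (-29.3878) = -59.7551
Denominator Σ(y_t−ȳ)² = 95.7143
r_1 = -59.7551 / 95.7143 = -0.624

-0.624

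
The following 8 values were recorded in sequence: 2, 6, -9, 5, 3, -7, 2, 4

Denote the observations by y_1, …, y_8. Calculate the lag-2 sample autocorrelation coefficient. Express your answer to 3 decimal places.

Mean ȳ = (2 + 6 − 9 + 5 + 3 − 7 + 2 + 4)/8 = 0.7500
Deviations from mean: 1.2500, 5.2500, -9.7500, 4.2500, 2.2500, -7.7500, 1.2500, 3.2500
Numerator Σ_{t=1}^{6}(y_t−ȳ)(y_{t+2}−ȳ) = -67.1250
Denominator Σ(y_t−ȳ)² = 219.5000
r_2 = -67.1250 / 219.5000 = -0.306

-0.306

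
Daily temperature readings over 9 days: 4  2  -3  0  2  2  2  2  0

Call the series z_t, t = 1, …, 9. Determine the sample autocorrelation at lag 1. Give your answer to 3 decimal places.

0.125

Mean z̄ = (4 + 2 − 3 + 0 + 2 + 2 + 2 + 2 + 0)/9 = 1.2222
Numerator Σ_{t=1}^{8}(z_t−z̄)(z_{t+1}−z̄) = 3.9506
Denominator Σ(z_t−z̄)² = 31.5556
r_1 = 3.9506 / 31.5556 = 0.125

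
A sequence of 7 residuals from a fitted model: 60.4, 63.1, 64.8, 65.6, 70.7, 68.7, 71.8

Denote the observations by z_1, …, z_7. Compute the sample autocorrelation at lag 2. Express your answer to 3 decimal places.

0.259

Mean z̄ = (60.4 + 63.1 + 64.8 + 65.6 + 70.7 + 68.7 + 71.8)/7 = 66.4429
Deviations from mean: -6.0429, -3.3429, -1.6429, -0.8429, 4.2571, 2.2571, 5.3571
Σ(z_t−z̄)(z_{t+2}−z̄) = (9.9276) + (2.8176) + (-6.9939) + (-1.9024) + (22.8061) = 26.6549
Denominator Σ(z_t−z̄)² = 103.0171
r_2 = 26.6549 / 103.0171 = 0.259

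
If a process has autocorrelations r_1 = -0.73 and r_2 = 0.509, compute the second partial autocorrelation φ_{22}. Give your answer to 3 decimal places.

φ_{22} = (r_2 − r_1²) / (1 − r_1²)
r_1² = (-0.73)² = 0.5329
Numerator = 0.509 − 0.5329 = -0.0239; denominator = 1 − 0.5329 = 0.4671
φ_{22} = -0.0239 / 0.4671 = -0.051

-0.051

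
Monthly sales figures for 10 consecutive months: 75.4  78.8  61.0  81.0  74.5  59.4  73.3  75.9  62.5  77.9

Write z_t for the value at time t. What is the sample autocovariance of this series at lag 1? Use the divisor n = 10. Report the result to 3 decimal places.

Mean z̄ = (75.4 + 78.8 + 61.0 + 81.0 + 74.5 + 59.4 + 73.3 + 75.9 + 62.5 + 77.9)/10 = 71.9700
Σ_{t=1}^{9}(z_t−z̄)(z_{t+1}−z̄) = -264.3789
γ_1 = -264.3789 / 10 = -26.438

-26.438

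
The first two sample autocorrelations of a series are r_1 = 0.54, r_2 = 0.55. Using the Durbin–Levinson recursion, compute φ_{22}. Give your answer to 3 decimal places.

φ_{22} = (r_2 − r_1²) / (1 − r_1²)
r_1² = (0.54)² = 0.2916
Numerator = 0.55 − 0.2916 = 0.2584; denominator = 1 − 0.2916 = 0.7084
φ_{22} = 0.2584 / 0.7084 = 0.365

0.365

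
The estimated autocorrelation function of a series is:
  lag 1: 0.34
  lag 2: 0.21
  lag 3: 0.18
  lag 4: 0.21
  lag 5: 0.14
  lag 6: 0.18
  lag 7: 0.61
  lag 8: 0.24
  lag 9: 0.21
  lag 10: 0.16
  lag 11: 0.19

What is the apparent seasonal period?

7

The largest autocorrelation is r_7 = 0.61; the remaining lags stay at or below 0.34. The elevated value at lag 1 (0.34), dropping to 0.21 at lag 2, reflects decaying short-term dependence rather than seasonality.
The dominant spike at lag 7 indicates a seasonal period of 7.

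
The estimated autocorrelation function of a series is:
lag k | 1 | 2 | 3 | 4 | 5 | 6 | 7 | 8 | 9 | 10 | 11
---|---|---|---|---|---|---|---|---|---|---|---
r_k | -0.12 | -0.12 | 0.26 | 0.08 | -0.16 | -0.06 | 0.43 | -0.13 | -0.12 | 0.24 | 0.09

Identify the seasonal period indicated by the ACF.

7

The largest autocorrelation is r_7 = 0.43; the remaining lags stay at or below 0.26.
The dominant spike at lag 7 indicates a seasonal period of 7.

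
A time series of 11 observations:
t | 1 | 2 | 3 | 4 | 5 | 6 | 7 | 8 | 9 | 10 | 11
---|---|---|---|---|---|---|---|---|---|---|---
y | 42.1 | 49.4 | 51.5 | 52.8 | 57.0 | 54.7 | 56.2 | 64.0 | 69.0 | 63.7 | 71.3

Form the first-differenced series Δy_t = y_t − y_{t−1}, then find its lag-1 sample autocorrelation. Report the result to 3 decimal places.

-0.327

First differences Δy: 7.3, 2.1, 1.3, 4.2, -2.3, 1.5, 7.8, 5.0, -5.3, 7.6
Mean of differences = 2.9200
Numerator Σ(Δy_t−Δȳ)(Δy_{t+1}−Δȳ) = -55.9524
Denominator Σ(Δy_t−Δȳ)² = 170.9960
r_1(Δy) = -55.9524 / 170.9960 = -0.327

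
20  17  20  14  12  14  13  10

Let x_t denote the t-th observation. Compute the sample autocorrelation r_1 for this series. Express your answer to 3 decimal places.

0.351

Mean x̄ = (20 + 17 + 20 + 14 + 12 + 14 + 13 + 10)/8 = 15.0000
Deviations from mean: 5.0000, 2.0000, 5.0000, -1.0000, -3.0000, -1.0000, -2.0000, -5.0000
Σ(x_t−x̄)(x_{t+1}−x̄) = (10.0000) + (10.0000) + (-5.0000) + (3.0000) + (3.0000) + (2.0000) + (10.0000) = 33.0000
Denominator Σ(x_t−x̄)² = 94.0000
r_1 = 33.0000 / 94.0000 = 0.351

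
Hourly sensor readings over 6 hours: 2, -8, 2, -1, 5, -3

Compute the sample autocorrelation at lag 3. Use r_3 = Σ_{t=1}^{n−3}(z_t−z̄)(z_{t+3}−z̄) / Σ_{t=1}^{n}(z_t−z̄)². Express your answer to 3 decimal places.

-0.462

Mean z̄ = (2 − 8 + 2 − 1 + 5 − 3)/6 = -0.5000
Deviations from mean: 2.5000, -7.5000, 2.5000, -0.5000, 5.5000, -2.5000
Numerator Σ_{t=1}^{3}(z_t−z̄)(z_{t+3}−z̄) = -48.7500
Denominator Σ(z_t−z̄)² = 105.5000
r_3 = -48.7500 / 105.5000 = -0.462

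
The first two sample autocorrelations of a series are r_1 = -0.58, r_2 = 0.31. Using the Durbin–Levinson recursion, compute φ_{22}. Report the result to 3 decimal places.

-0.040

φ_{22} = (r_2 − r_1²) / (1 − r_1²)
r_1² = (-0.58)² = 0.3364
Numerator = 0.31 − 0.3364 = -0.0264; denominator = 1 − 0.3364 = 0.6636
φ_{22} = -0.0264 / 0.6636 = -0.040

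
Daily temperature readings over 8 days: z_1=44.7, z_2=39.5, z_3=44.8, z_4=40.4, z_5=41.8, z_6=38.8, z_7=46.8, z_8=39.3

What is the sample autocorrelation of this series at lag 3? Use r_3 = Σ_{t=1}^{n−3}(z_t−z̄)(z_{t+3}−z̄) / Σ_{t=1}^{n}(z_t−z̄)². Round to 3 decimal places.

Mean z̄ = (44.7 + 39.5 + 44.8 + 40.4 + 41.8 + 38.8 + 46.8 + 39.3)/8 = 42.0125
Deviations from mean: 2.6875, -2.5125, 2.7875, -1.6125, -0.2125, -3.2125, 4.7875, -2.7125
Numerator Σ_{t=1}^{5}(z_t−z̄)(z_{t+3}−z̄) = -19.8980
Denominator Σ(z_t−z̄)² = 64.5488
r_3 = -19.8980 / 64.5488 = -0.308

-0.308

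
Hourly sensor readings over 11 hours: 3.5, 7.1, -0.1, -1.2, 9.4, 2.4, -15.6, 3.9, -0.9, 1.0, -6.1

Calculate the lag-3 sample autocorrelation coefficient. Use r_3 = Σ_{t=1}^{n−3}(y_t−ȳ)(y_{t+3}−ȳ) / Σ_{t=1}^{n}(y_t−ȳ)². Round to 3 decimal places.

0.168

Mean ȳ = (3.5 + 7.1 − 0.1 − 1.2 + 9.4 + 2.4 − 15.6 + 3.9 − 0.9 + 1.0 − 6.1)/11 = 0.3091
Numerator Σ_{t=1}^{8}(y_t−ȳ)(y_{t+3}−ȳ) = 76.1834
Denominator Σ(y_t−ȳ)² = 454.7691
r_3 = 76.1834 / 454.7691 = 0.168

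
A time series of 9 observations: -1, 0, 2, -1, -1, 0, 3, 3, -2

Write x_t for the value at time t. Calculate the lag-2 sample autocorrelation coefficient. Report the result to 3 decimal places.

Mean x̄ = (-1 + 0 + 2 − 1 − 1 + 0 + 3 + 3 − 2)/9 = 0.3333
Σ(x_t−x̄)(x_{t+2}−x̄) = (-2.2222) + (0.4444) + (-2.2222) + (0.4444) + (-3.5556) + (-0.8889) + (-6.2222) = -14.2222
Denominator Σ(x_t−x̄)² = 28.0000
r_2 = -14.2222 / 28.0000 = -0.508

-0.508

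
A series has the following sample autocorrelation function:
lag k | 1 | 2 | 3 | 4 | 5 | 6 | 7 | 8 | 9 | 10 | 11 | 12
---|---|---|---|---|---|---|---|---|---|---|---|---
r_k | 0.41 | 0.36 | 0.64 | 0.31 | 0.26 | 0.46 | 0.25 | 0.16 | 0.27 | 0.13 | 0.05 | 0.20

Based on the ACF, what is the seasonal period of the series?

3

The largest autocorrelation is r_3 = 0.64, with a weaker echo at lag 6 (0.46); the remaining lags stay at or below 0.41. The elevated value at lag 1 (0.41), dropping to 0.36 at lag 2, reflects decaying short-term dependence rather than seasonality.
The dominant spike at lag 3 indicates a seasonal period of 3.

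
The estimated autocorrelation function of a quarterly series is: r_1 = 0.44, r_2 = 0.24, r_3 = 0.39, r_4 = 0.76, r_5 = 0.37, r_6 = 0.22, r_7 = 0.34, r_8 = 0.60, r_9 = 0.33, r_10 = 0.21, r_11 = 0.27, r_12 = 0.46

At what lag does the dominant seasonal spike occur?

4

The largest autocorrelation is r_4 = 0.76, with weaker echoes at lags 8 (0.60) and 12 (0.46); the remaining lags stay at or below 0.44. The elevated value at lag 1 (0.44), dropping to 0.24 at lag 2, reflects decaying short-term dependence rather than seasonality.
The dominant spike at lag 4 indicates a seasonal period of 4.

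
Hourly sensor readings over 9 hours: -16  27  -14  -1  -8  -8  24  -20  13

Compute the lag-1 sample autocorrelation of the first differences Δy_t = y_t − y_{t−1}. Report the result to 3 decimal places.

First differences Δy: 43, -41, 13, -7, 0, 32, -44, 33
Mean of differences = 3.6250
Numerator Σ(Δy_t−Δȳ)(Δy_{t+1}−Δȳ) = -5089.7656
Denominator Σ(Δy_t−Δȳ)² = 7691.8750
r_1(Δy) = -5089.7656 / 7691.8750 = -0.662

-0.662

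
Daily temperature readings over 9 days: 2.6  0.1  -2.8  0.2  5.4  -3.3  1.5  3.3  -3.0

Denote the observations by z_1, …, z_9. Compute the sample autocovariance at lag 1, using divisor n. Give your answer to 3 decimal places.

Mean z̄ = (2.6 + 0.1 − 2.8 + 0.2 + 5.4 − 3.3 + 1.5 + 3.3 − 3.0)/9 = 0.4444
Σ_{t=1}^{8}(z_t−z̄)(z_{t+1}−z̄) = -29.3731
γ_1 = -29.3731 / 9 = -3.264

-3.264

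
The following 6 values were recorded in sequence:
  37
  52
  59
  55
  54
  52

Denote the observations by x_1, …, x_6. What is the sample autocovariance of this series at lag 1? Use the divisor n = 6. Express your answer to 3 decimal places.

Mean x̄ = (37 + 52 + 59 + 55 + 54 + 52)/6 = 51.5000
Σ_{t=1}^{5}(x_t−x̄)(x_{t+1}−x̄) = 32.7500
γ_1 = 32.7500 / 6 = 5.458

5.458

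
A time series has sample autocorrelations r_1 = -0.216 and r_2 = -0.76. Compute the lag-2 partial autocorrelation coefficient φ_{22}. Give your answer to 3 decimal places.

-0.846

φ_{22} = (r_2 − r_1²) / (1 − r_1²)
r_1² = (-0.216)² = 0.046656
Numerator = -0.76 − 0.0467 = -0.8067; denominator = 1 − 0.0467 = 0.9533
φ_{22} = -0.8067 / 0.9533 = -0.846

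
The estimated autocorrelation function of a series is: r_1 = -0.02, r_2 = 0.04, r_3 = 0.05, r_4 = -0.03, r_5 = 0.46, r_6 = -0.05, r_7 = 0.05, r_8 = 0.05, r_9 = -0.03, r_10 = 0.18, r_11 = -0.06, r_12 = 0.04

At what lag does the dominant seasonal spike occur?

5

The largest autocorrelation is r_5 = 0.46, with a weaker echo at lag 10 (0.18); the remaining lags stay at or below 0.05.
The dominant spike at lag 5 indicates a seasonal period of 5.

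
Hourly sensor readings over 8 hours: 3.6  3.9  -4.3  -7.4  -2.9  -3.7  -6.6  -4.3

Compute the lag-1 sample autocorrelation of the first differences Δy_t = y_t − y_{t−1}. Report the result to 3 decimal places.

First differences Δy: 0.3, -8.2, -3.1, 4.5, -0.8, -2.9, 2.3
Mean of differences = -1.1286
Numerator Σ(Δy_t−Δȳ)(Δy_{t+1}−Δȳ) = -12.0637
Denominator Σ(Δy_t−Δȳ)² = 102.6143
r_1(Δy) = -12.0637 / 102.6143 = -0.118

-0.118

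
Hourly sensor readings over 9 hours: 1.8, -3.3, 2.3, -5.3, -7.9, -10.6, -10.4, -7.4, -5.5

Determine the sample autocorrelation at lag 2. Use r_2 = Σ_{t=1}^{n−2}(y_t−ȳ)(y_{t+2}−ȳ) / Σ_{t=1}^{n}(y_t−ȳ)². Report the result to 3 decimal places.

Mean ȳ = (1.8 − 3.3 + 2.3 − 5.3 − 7.9 − 10.6 − 10.4 − 7.4 − 5.5)/9 = -5.1444
Numerator Σ_{t=1}^{7}(y_t−ȳ)(y_{t+2}−ȳ) = 60.4016
Denominator Σ(y_t−ȳ)² = 177.2622
r_2 = 60.4016 / 177.2622 = 0.341

0.341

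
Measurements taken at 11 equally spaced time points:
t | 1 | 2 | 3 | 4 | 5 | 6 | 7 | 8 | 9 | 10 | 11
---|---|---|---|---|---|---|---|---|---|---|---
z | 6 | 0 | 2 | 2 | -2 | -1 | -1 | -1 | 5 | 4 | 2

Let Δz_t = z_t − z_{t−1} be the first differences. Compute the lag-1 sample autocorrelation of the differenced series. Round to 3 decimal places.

First differences Δz: -6, 2, 0, -4, 1, 0, 0, 6, -1, -2
Mean of differences = -0.4000
Numerator Σ(Δz_t−Δz̄)(Δz_{t+1}−Δz̄) = -18.5600
Denominator Σ(Δz_t−Δz̄)² = 96.4000
r_1(Δz) = -18.5600 / 96.4000 = -0.193

-0.193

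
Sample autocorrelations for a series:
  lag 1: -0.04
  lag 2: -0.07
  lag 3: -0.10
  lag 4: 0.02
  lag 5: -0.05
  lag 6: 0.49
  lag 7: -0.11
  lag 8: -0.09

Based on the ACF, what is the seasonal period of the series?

6

The largest autocorrelation is r_6 = 0.49; the remaining lags stay at or below 0.02.
The dominant spike at lag 6 indicates a seasonal period of 6.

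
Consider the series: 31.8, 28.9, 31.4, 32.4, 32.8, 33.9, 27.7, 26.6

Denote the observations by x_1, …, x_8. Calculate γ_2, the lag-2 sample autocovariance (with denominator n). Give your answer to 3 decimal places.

-1.838

Mean x̄ = (31.8 + 28.9 + 31.4 + 32.4 + 32.8 + 33.9 + 27.7 + 26.6)/8 = 30.6875
Deviations: 1.1125, -1.7875, 0.7125, 1.7125, 2.1125, 3.2125, -2.9875, -4.0875
Σ_{t=1}^{6}(x_t−x̄)(x_{t+2}−x̄) = -14.7041
γ_2 = -14.7041 / 8 = -1.838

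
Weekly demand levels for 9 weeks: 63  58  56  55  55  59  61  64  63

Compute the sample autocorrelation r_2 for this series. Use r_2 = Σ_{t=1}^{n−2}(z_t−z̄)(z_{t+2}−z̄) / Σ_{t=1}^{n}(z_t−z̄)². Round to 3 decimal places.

Mean z̄ = (63 + 58 + 56 + 55 + 55 + 59 + 61 + 64 + 63)/9 = 59.3333
Σ(z_t−z̄)(z_{t+2}−z̄) = (-12.2222) + (5.7778) + (14.4444) + (1.4444) + (-7.2222) + (-1.5556) + (6.1111) = 6.7778
Denominator Σ(z_t−z̄)² = 102.0000
r_2 = 6.7778 / 102.0000 = 0.066

0.066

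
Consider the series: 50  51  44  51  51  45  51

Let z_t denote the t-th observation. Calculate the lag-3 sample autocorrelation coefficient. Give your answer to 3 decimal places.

0.517

Mean z̄ = (50 + 51 + 44 + 51 + 51 + 45 + 51)/7 = 49.0000
Numerator Σ_{t=1}^{4}(z_t−z̄)(z_{t+3}−z̄) = 30.0000
Denominator Σ(z_t−z̄)² = 58.0000
r_3 = 30.0000 / 58.0000 = 0.517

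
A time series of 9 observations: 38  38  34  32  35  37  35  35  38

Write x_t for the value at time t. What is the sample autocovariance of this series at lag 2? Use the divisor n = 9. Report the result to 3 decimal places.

-1.962

Mean x̄ = (38 + 38 + 34 + 32 + 35 + 37 + 35 + 35 + 38)/9 = 35.7778
Σ_{t=1}^{7}(x_t−x̄)(x_{t+2}−x̄) = -17.6543
γ_2 = -17.6543 / 9 = -1.962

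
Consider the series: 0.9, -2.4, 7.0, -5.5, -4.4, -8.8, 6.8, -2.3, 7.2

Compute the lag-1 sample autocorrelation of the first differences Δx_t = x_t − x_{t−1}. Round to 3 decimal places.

First differences Δx: -3.3, 9.4, -12.5, 1.1, -4.4, 15.6, -9.1, 9.5
Mean of differences = 0.7875
Numerator Σ(Δx_t−Δx̄)(Δx_{t+1}−Δx̄) = -464.8589
Denominator Σ(Δx_t−Δx̄)² = 687.5288
r_1(Δx) = -464.8589 / 687.5288 = -0.676

-0.676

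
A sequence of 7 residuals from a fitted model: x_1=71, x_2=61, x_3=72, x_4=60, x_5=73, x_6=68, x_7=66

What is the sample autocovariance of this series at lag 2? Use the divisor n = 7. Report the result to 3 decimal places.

11.099

Mean x̄ = (71 + 61 + 72 + 60 + 73 + 68 + 66)/7 = 67.2857
Σ_{t=1}^{5}(x_t−x̄)(x_{t+2}−x̄) = 77.6939
γ_2 = 77.6939 / 7 = 11.099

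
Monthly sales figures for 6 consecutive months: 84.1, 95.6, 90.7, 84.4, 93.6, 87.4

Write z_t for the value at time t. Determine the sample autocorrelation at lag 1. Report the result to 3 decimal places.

Mean z̄ = (84.1 + 95.6 + 90.7 + 84.4 + 93.6 + 87.4)/6 = 89.3000
Deviations from mean: -5.2000, 6.3000, 1.4000, -4.9000, 4.3000, -1.9000
Σ(z_t−z̄)(z_{t+1}−z̄) = (-32.7600) + (8.8200) + (-6.8600) + (-21.0700) + (-8.1700) = -60.0400
Denominator Σ(z_t−z̄)² = 114.8000
r_1 = -60.0400 / 114.8000 = -0.523

-0.523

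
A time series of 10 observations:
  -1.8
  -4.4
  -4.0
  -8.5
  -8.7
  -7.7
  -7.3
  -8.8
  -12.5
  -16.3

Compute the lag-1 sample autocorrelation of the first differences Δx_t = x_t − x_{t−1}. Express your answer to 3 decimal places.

0.046

First differences Δx: -2.6, 0.4, -4.5, -0.2, 1.0, 0.4, -1.5, -3.7, -3.8
Mean of differences = -1.6111
Numerator Σ(Δx_t−Δx̄)(Δx_{t+1}−Δx̄) = 1.6243
Denominator Σ(Δx_t−Δx̄)² = 35.3889
r_1(Δx) = 1.6243 / 35.3889 = 0.046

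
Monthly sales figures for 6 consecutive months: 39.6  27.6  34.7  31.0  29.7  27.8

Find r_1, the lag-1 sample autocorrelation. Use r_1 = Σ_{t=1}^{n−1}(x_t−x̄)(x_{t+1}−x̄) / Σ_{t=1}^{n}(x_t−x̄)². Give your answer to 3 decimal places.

Mean x̄ = (39.6 + 27.6 + 34.7 + 31.0 + 29.7 + 27.8)/6 = 31.7333
Deviations from mean: 7.8667, -4.1333, 2.9667, -0.7333, -2.0333, -3.9333
Σ(x_t−x̄)(x_{t+1}−x̄) = (-32.5156) + (-12.2622) + (-2.1756) + (1.4911) + (7.9978) = -37.4644
Denominator Σ(x_t−x̄)² = 107.9133
r_1 = -37.4644 / 107.9133 = -0.347

-0.347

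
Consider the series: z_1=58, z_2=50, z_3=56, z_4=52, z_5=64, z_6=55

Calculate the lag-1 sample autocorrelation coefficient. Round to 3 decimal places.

Mean z̄ = (58 + 50 + 56 + 52 + 64 + 55)/6 = 55.8333
Deviations from mean: 2.1667, -5.8333, 0.1667, -3.8333, 8.1667, -0.8333
Numerator Σ_{t=1}^{5}(z_t−z̄)(z_{t+1}−z̄) = -52.3611
Denominator Σ(z_t−z̄)² = 120.8333
r_1 = -52.3611 / 120.8333 = -0.433

-0.433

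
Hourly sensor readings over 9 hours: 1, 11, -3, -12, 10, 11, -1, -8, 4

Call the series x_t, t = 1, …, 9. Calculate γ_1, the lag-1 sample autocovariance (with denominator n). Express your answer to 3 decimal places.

Mean x̄ = (1 + 11 − 3 − 12 + 10 + 11 − 1 − 8 + 4)/9 = 1.4444
Σ_{t=1}^{8}(x_t−x̄)(x_{t+1}−x̄) = -44.6420
γ_1 = -44.6420 / 9 = -4.960

-4.960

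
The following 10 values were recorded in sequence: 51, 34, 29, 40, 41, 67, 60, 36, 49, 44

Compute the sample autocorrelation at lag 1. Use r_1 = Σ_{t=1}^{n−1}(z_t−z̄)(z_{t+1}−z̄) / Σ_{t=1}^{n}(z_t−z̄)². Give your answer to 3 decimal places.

Mean z̄ = (51 + 34 + 29 + 40 + 41 + 67 + 60 + 36 + 49 + 44)/10 = 45.1000
Numerator Σ_{t=1}^{9}(z_t−z̄)(z_{t+1}−z̄) = 277.3900
Denominator Σ(z_t−z̄)² = 1260.9000
r_1 = 277.3900 / 1260.9000 = 0.220

0.220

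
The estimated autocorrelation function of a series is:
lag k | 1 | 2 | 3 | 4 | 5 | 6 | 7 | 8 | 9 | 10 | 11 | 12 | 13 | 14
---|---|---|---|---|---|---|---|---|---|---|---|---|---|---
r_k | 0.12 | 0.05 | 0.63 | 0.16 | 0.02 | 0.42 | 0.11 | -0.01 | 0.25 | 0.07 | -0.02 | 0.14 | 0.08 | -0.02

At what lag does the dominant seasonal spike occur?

3

The largest autocorrelation is r_3 = 0.63, with weaker echoes at lags 6 (0.42) and 9 (0.25); the remaining lags stay at or below 0.16.
The dominant spike at lag 3 indicates a seasonal period of 3.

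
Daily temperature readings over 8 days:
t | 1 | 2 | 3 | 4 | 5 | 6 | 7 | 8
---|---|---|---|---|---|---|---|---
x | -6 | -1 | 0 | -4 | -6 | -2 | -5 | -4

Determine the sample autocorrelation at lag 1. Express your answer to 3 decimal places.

-0.090

Mean x̄ = (-6 − 1 + 0 − 4 − 6 − 2 − 5 − 4)/8 = -3.5000
Σ(x_t−x̄)(x_{t+1}−x̄) = (-6.2500) + (8.7500) + (-1.7500) + (1.2500) + (-3.7500) + (-2.2500) + (0.7500) = -3.2500
Denominator Σ(x_t−x̄)² = 36.0000
r_1 = -3.2500 / 36.0000 = -0.090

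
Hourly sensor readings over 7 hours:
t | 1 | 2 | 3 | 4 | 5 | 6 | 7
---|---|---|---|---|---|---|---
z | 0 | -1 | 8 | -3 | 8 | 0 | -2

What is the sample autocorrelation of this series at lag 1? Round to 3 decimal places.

-0.589

Mean z̄ = (0 − 1 + 8 − 3 + 8 + 0 − 2)/7 = 1.4286
Deviations from mean: -1.4286, -2.4286, 6.5714, -4.4286, 6.5714, -1.4286, -3.4286
Σ(z_t−z̄)(z_{t+1}−z̄) = (3.4694) + (-15.9592) + (-29.1020) + (-29.1020) + (-9.3878) + (4.8980) = -75.1837
Denominator Σ(z_t−z̄)² = 127.7143
r_1 = -75.1837 / 127.7143 = -0.589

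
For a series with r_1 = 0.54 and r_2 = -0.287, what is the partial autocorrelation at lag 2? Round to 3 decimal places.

-0.817

φ_{22} = (r_2 − r_1²) / (1 − r_1²)
r_1² = (0.54)² = 0.2916
Numerator = -0.287 − 0.2916 = -0.5786; denominator = 1 − 0.2916 = 0.7084
φ_{22} = -0.5786 / 0.7084 = -0.817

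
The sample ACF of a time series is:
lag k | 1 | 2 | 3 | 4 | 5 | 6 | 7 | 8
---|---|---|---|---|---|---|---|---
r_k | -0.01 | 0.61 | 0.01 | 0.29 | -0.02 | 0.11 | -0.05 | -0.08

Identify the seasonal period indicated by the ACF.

The largest autocorrelation is r_2 = 0.61, with a weaker echo at lag 4 (0.29); the remaining lags stay at or below 0.11.
The dominant spike at lag 2 indicates a seasonal period of 2.

2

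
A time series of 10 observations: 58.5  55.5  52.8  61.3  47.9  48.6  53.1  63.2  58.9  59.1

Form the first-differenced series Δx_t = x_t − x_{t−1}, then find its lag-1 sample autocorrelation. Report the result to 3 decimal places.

First differences Δx: -3.0, -2.7, 8.5, -13.4, 0.7, 4.5, 10.1, -4.3, 0.2
Mean of differences = 0.0667
Numerator Σ(Δx_t−Δx̄)(Δx_{t+1}−Δx̄) = -134.0511
Denominator Σ(Δx_t−Δx̄)² = 409.3400
r_1(Δx) = -134.0511 / 409.3400 = -0.327

-0.327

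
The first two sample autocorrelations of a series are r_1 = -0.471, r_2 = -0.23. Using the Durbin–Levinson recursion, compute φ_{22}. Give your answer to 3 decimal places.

-0.581

φ_{22} = (r_2 − r_1²) / (1 − r_1²)
r_1² = (-0.471)² = 0.221841
Numerator = -0.23 − 0.2218 = -0.4518; denominator = 1 − 0.2218 = 0.7782
φ_{22} = -0.4518 / 0.7782 = -0.581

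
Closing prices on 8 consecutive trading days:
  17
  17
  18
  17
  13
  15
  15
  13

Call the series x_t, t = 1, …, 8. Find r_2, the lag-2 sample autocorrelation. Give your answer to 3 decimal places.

0.052

Mean x̄ = (17 + 17 + 18 + 17 + 13 + 15 + 15 + 13)/8 = 15.6250
Numerator Σ_{t=1}^{6}(x_t−x̄)(x_{t+2}−x̄) = 1.3438
Denominator Σ(x_t−x̄)² = 25.8750
r_2 = 1.3438 / 25.8750 = 0.052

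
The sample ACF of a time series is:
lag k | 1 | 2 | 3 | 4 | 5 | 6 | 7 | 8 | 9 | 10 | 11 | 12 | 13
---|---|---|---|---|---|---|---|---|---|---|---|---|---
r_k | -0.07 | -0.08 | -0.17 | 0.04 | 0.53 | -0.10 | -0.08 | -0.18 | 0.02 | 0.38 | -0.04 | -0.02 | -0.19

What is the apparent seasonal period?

5

The largest autocorrelation is r_5 = 0.53, with a weaker echo at lag 10 (0.38); the remaining lags stay at or below 0.04.
The dominant spike at lag 5 indicates a seasonal period of 5.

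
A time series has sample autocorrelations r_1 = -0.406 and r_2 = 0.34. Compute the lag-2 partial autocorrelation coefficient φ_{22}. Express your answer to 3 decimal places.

0.210

φ_{22} = (r_2 − r_1²) / (1 − r_1²)
r_1² = (-0.406)² = 0.164836
Numerator = 0.34 − 0.1648 = 0.1752; denominator = 1 − 0.1648 = 0.8352
φ_{22} = 0.1752 / 0.8352 = 0.210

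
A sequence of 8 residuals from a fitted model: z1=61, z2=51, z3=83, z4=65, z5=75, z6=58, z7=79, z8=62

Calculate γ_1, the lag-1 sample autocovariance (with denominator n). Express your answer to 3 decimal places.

-55.727

Mean z̄ = (61 + 51 + 83 + 65 + 75 + 58 + 79 + 62)/8 = 66.7500
Σ_{t=1}^{7}(z_t−z̄)(z_{t+1}−z̄) = -445.8125
γ_1 = -445.8125 / 8 = -55.727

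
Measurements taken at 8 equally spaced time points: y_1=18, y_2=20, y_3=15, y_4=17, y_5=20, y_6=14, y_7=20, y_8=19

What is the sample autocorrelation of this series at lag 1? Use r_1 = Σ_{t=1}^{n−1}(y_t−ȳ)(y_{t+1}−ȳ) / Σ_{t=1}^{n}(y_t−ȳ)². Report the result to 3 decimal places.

-0.496

Mean ȳ = (18 + 20 + 15 + 17 + 20 + 14 + 20 + 19)/8 = 17.8750
Numerator Σ_{t=1}^{7}(y_t−ȳ)(y_{t+1}−ȳ) = -19.2656
Denominator Σ(y_t−ȳ)² = 38.8750
r_1 = -19.2656 / 38.8750 = -0.496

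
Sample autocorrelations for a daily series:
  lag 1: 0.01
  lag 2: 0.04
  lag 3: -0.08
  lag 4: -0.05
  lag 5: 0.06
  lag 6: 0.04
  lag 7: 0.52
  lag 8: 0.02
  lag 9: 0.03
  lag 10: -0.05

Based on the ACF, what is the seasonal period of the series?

7

The largest autocorrelation is r_7 = 0.52; the remaining lags stay at or below 0.06.
The dominant spike at lag 7 indicates a seasonal period of 7.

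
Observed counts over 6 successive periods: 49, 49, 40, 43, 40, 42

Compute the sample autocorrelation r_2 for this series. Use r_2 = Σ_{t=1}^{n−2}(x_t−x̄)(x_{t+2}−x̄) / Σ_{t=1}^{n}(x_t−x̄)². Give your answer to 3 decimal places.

Mean x̄ = (49 + 49 + 40 + 43 + 40 + 42)/6 = 43.8333
Deviations from mean: 5.1667, 5.1667, -3.8333, -0.8333, -3.8333, -1.8333
Numerator Σ_{t=1}^{4}(x_t−x̄)(x_{t+2}−x̄) = -7.8889
Denominator Σ(x_t−x̄)² = 86.8333
r_2 = -7.8889 / 86.8333 = -0.091

-0.091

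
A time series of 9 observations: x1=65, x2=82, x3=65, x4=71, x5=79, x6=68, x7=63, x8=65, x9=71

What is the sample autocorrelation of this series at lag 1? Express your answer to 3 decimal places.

-0.253

Mean x̄ = (65 + 82 + 65 + 71 + 79 + 68 + 63 + 65 + 71)/9 = 69.8889
Numerator Σ_{t=1}^{8}(x_t−x̄)(x_{t+1}−x̄) = -89.6790
Denominator Σ(x_t−x̄)² = 354.8889
r_1 = -89.6790 / 354.8889 = -0.253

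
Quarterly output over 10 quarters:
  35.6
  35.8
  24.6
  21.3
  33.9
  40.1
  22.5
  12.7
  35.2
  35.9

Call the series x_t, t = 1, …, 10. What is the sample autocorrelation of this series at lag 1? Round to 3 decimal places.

0.064

Mean x̄ = (35.6 + 35.8 + 24.6 + 21.3 + 33.9 + 40.1 + 22.5 + 12.7 + 35.2 + 35.9)/10 = 29.7600
Numerator Σ_{t=1}^{9}(x_t−x̄)(x_{t+1}−x̄) = 44.9264
Denominator Σ(x_t−x̄)² = 703.8840
r_1 = 44.9264 / 703.8840 = 0.064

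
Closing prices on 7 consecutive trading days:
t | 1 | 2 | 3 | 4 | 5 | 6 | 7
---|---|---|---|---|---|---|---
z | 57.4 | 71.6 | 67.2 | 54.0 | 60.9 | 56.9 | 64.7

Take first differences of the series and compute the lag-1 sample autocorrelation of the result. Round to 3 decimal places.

-0.270

First differences Δz: 14.2, -4.4, -13.2, 6.9, -4.0, 7.8
Mean of differences = 1.2167
Numerator Σ(Δz_t−Δz̄)(Δz_{t+1}−Δz̄) = -137.8753
Denominator Σ(Δz_t−Δz̄)² = 510.8083
r_1(Δz) = -137.8753 / 510.8083 = -0.270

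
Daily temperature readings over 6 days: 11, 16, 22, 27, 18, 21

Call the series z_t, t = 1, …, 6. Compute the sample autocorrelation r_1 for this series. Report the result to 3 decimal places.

0.184

Mean z̄ = (11 + 16 + 22 + 27 + 18 + 21)/6 = 19.1667
Deviations from mean: -8.1667, -3.1667, 2.8333, 7.8333, -1.1667, 1.8333
Σ(z_t−z̄)(z_{t+1}−z̄) = (25.8611) + (-8.9722) + (22.1944) + (-9.1389) + (-2.1389) = 27.8056
Denominator Σ(z_t−z̄)² = 150.8333
r_1 = 27.8056 / 150.8333 = 0.184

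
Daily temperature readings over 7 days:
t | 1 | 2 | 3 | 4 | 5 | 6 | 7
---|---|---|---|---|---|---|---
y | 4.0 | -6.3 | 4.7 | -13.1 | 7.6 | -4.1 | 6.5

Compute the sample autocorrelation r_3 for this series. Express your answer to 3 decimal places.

Mean ȳ = (4.0 − 6.3 + 4.7 − 13.1 + 7.6 − 4.1 + 6.5)/7 = -0.1000
Σ(y_t−ȳ)(y_{t+3}−ȳ) = (-53.3000) + (-47.7400) + (-19.2000) + (-85.8000) = -206.0400
Denominator Σ(y_t−ȳ)² = 366.1400
r_3 = -206.0400 / 366.1400 = -0.563

-0.563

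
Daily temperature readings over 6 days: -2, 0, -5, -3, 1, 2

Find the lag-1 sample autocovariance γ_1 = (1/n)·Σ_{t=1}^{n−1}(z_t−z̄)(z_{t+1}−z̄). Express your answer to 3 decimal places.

0.745

Mean z̄ = (-2 + 0 − 5 − 3 + 1 + 2)/6 = -1.1667
Deviations: -0.8333, 1.1667, -3.8333, -1.8333, 2.1667, 3.1667
Σ_{t=1}^{5}(z_t−z̄)(z_{t+1}−z̄) = 4.4722
γ_1 = 4.4722 / 6 = 0.745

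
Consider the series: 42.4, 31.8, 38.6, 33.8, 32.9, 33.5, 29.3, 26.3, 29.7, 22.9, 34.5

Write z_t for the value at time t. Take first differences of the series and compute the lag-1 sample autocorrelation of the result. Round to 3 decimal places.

-0.533

First differences Δz: -10.6, 6.8, -4.8, -0.9, 0.6, -4.2, -3.0, 3.4, -6.8, 11.6
Mean of differences = -0.7900
Numerator Σ(Δz_t−Δz̄)(Δz_{t+1}−Δz̄) = -210.7151
Denominator Σ(Δz_t−Δz̄)² = 395.5690
r_1(Δz) = -210.7151 / 395.5690 = -0.533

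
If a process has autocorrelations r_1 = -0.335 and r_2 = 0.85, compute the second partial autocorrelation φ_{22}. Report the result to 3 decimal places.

φ_{22} = (r_2 − r_1²) / (1 − r_1²)
r_1² = (-0.335)² = 0.112225
Numerator = 0.85 − 0.1122 = 0.7378; denominator = 1 − 0.1122 = 0.8878
φ_{22} = 0.7378 / 0.8878 = 0.831

0.831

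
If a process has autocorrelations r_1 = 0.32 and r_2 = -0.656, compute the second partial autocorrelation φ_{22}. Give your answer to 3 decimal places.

-0.845

φ_{22} = (r_2 − r_1²) / (1 − r_1²)
r_1² = (0.32)² = 0.1024
Numerator = -0.656 − 0.1024 = -0.7584; denominator = 1 − 0.1024 = 0.8976
φ_{22} = -0.7584 / 0.8976 = -0.845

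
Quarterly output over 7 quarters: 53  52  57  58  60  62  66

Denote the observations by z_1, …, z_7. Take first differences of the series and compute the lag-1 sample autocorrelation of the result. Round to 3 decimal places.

First differences Δz: -1, 5, 1, 2, 2, 4
Mean of differences = 2.1667
Numerator Σ(Δz_t−Δz̄)(Δz_{t+1}−Δz̄) = -12.3611
Denominator Σ(Δz_t−Δz̄)² = 22.8333
r_1(Δz) = -12.3611 / 22.8333 = -0.541

-0.541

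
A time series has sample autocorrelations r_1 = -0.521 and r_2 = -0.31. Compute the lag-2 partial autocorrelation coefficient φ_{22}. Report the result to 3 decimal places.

φ_{22} = (r_2 − r_1²) / (1 − r_1²)
r_1² = (-0.521)² = 0.271441
Numerator = -0.31 − 0.2714 = -0.5814; denominator = 1 − 0.2714 = 0.7286
φ_{22} = -0.5814 / 0.7286 = -0.798

-0.798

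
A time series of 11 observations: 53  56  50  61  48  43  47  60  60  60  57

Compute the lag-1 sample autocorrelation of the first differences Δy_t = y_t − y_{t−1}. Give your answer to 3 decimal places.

-0.239

First differences Δy: 3, -6, 11, -13, -5, 4, 13, 0, 0, -3
Mean of differences = 0.4000
Numerator Σ(Δy_t−Δȳ)(Δy_{t+1}−Δȳ) = -131.7600
Denominator Σ(Δy_t−Δȳ)² = 552.4000
r_1(Δy) = -131.7600 / 552.4000 = -0.239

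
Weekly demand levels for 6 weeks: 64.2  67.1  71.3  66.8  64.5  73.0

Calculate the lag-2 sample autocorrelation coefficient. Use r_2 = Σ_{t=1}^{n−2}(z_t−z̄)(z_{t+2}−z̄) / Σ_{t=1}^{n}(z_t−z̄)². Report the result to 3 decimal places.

Mean z̄ = (64.2 + 67.1 + 71.3 + 66.8 + 64.5 + 73.0)/6 = 67.8167
Deviations from mean: -3.6167, -0.7167, 3.4833, -1.0167, -3.3167, 5.1833
Σ(z_t−z̄)(z_{t+2}−z̄) = (-12.5981) + (0.7286) + (-11.5531) + (-5.2697) = -28.6922
Denominator Σ(z_t−z̄)² = 64.6283
r_2 = -28.6922 / 64.6283 = -0.444

-0.444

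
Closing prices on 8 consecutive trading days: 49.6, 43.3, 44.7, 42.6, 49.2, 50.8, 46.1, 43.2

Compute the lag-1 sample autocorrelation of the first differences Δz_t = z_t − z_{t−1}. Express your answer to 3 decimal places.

First differences Δz: -6.3, 1.4, -2.1, 6.6, 1.6, -4.7, -2.9
Mean of differences = -0.9143
Numerator Σ(Δz_t−Δz̄)(Δz_{t+1}−Δz̄) = -7.2259
Denominator Σ(Δz_t−Δz̄)² = 116.8286
r_1(Δz) = -7.2259 / 116.8286 = -0.062

-0.062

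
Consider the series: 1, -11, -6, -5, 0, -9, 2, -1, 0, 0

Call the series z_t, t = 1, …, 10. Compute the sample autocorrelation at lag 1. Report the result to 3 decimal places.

Mean z̄ = (1 − 11 − 6 − 5 + 0 − 9 + 2 − 1 + 0 + 0)/10 = -2.9000
Numerator Σ_{t=1}^{9}(z_t−z̄)(z_{t+1}−z̄) = -30.4100
Denominator Σ(z_t−z̄)² = 184.9000
r_1 = -30.4100 / 184.9000 = -0.164

-0.164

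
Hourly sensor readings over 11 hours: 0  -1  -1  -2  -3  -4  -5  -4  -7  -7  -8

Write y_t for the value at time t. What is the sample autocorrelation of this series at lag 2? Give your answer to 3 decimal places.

Mean ȳ = (0 − 1 − 1 − 2 − 3 − 4 − 5 − 4 − 7 − 7 − 8)/11 = -3.8182
Numerator Σ_{t=1}^{9}(y_t−ȳ)(y_{t+2}−ȳ) = 34.5702
Denominator Σ(y_t−ȳ)² = 73.6364
r_2 = 34.5702 / 73.6364 = 0.469

0.469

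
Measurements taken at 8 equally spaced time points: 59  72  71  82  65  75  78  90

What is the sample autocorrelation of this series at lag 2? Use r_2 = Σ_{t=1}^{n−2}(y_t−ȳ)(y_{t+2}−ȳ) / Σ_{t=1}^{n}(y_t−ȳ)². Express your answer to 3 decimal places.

0.067

Mean ȳ = (59 + 72 + 71 + 82 + 65 + 75 + 78 + 90)/8 = 74.0000
Deviations from mean: -15.0000, -2.0000, -3.0000, 8.0000, -9.0000, 1.0000, 4.0000, 16.0000
Σ(y_t−ȳ)(y_{t+2}−ȳ) = (45.0000) + (-16.0000) + (27.0000) + (8.0000) + (-36.0000) + (16.0000) = 44.0000
Denominator Σ(y_t−ȳ)² = 656.0000
r_2 = 44.0000 / 656.0000 = 0.067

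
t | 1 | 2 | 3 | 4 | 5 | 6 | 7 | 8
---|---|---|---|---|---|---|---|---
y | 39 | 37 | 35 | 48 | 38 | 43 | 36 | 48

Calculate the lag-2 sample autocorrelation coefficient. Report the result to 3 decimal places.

Mean ȳ = (39 + 37 + 35 + 48 + 38 + 43 + 36 + 48)/8 = 40.5000
Deviations from mean: -1.5000, -3.5000, -5.5000, 7.5000, -2.5000, 2.5000, -4.5000, 7.5000
Numerator Σ_{t=1}^{6}(y_t−ȳ)(y_{t+2}−ȳ) = 44.5000
Denominator Σ(y_t−ȳ)² = 190.0000
r_2 = 44.5000 / 190.0000 = 0.234

0.234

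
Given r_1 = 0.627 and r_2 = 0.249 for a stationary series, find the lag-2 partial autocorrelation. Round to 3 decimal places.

φ_{22} = (r_2 − r_1²) / (1 − r_1²)
r_1² = (0.627)² = 0.393129
Numerator = 0.249 − 0.3931 = -0.1441; denominator = 1 − 0.3931 = 0.6069
φ_{22} = -0.1441 / 0.6069 = -0.237

-0.237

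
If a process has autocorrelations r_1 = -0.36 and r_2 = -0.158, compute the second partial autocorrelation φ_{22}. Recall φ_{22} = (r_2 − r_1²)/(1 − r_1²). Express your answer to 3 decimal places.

φ_{22} = (r_2 − r_1²) / (1 − r_1²)
r_1² = (-0.36)² = 0.1296
Numerator = -0.158 − 0.1296 = -0.2876; denominator = 1 − 0.1296 = 0.8704
φ_{22} = -0.2876 / 0.8704 = -0.330

-0.330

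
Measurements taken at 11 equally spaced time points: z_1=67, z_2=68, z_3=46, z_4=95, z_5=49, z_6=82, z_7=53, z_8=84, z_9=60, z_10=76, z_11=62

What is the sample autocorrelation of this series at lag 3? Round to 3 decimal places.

-0.564

Mean z̄ = (67 + 68 + 46 + 95 + 49 + 82 + 53 + 84 + 60 + 76 + 62)/11 = 67.4545
Numerator Σ_{t=1}^{8}(z_t−z̄)(z_{t+3}−z̄) = -1360.3471
Denominator Σ(z_t−z̄)² = 2412.7273
r_3 = -1360.3471 / 2412.7273 = -0.564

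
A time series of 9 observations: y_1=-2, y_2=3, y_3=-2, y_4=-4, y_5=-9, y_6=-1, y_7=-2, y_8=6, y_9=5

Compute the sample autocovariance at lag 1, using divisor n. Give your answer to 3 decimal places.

Mean ȳ = (-2 + 3 − 2 − 4 − 9 − 1 − 2 + 6 + 5)/9 = -0.6667
Σ_{t=1}^{8}(y_t−ȳ)(y_{t+1}−ȳ) = 54.5556
γ_1 = 54.5556 / 9 = 6.062

6.062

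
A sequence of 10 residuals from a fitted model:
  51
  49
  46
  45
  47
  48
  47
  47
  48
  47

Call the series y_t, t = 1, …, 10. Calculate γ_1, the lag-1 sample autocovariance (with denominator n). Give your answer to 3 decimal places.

0.725

Mean ȳ = (51 + 49 + 46 + 45 + 47 + 48 + 47 + 47 + 48 + 47)/10 = 47.5000
Σ_{t=1}^{9}(y_t−ȳ)(y_{t+1}−ȳ) = 7.2500
γ_1 = 7.2500 / 10 = 0.725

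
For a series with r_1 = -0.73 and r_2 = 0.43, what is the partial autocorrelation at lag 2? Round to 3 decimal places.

-0.220

φ_{22} = (r_2 − r_1²) / (1 − r_1²)
r_1² = (-0.73)² = 0.5329
Numerator = 0.43 − 0.5329 = -0.1029; denominator = 1 − 0.5329 = 0.4671
φ_{22} = -0.1029 / 0.4671 = -0.220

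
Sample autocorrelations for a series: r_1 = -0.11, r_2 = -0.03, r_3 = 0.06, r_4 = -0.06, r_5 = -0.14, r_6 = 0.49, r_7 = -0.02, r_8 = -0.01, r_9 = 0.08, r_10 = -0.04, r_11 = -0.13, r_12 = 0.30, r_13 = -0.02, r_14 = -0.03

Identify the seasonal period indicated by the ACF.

6

The largest autocorrelation is r_6 = 0.49, with a weaker echo at lag 12 (0.30); the remaining lags stay at or below 0.08.
The dominant spike at lag 6 indicates a seasonal period of 6.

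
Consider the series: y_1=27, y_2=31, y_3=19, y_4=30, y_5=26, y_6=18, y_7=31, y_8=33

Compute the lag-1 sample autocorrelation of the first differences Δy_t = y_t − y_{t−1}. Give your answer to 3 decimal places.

-0.512

First differences Δy: 4, -12, 11, -4, -8, 13, 2
Mean of differences = 0.8571
Numerator Σ(Δy_t−Δȳ)(Δy_{t+1}−Δȳ) = -270.7347
Denominator Σ(Δy_t−Δȳ)² = 528.8571
r_1(Δy) = -270.7347 / 528.8571 = -0.512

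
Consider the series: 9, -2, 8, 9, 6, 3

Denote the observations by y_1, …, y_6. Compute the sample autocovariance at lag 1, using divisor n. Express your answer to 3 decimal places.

Mean ȳ = (9 − 2 + 8 + 9 + 6 + 3)/6 = 5.5000
Σ_{t=1}^{5}(y_t−ȳ)(y_{t+1}−ȳ) = -35.7500
γ_1 = -35.7500 / 6 = -5.958

-5.958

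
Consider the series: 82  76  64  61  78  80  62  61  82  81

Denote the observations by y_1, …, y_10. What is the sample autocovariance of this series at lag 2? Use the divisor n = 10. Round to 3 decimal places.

Mean ȳ = (82 + 76 + 64 + 61 + 78 + 80 + 62 + 61 + 82 + 81)/10 = 72.7000
Σ_{t=1}^{8}(y_t−ȳ)(y_{t+2}−ȳ) = -589.7800
γ_2 = -589.7800 / 10 = -58.978

-58.978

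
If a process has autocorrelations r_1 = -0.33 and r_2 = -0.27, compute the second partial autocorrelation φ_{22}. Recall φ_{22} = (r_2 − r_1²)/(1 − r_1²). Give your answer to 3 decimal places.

-0.425

φ_{22} = (r_2 − r_1²) / (1 − r_1²)
r_1² = (-0.33)² = 0.1089
Numerator = -0.27 − 0.1089 = -0.3789; denominator = 1 − 0.1089 = 0.8911
φ_{22} = -0.3789 / 0.8911 = -0.425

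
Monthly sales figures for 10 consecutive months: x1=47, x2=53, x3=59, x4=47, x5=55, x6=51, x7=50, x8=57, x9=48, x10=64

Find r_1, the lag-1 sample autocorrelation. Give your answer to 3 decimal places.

-0.462

Mean x̄ = (47 + 53 + 59 + 47 + 55 + 51 + 50 + 57 + 48 + 64)/10 = 53.1000
Numerator Σ_{t=1}^{9}(x_t−x̄)(x_{t+1}−x̄) = -132.6100
Denominator Σ(x_t−x̄)² = 286.9000
r_1 = -132.6100 / 286.9000 = -0.462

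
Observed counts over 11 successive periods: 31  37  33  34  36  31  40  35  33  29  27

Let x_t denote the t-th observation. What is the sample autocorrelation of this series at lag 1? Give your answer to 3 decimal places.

0.072

Mean x̄ = (31 + 37 + 33 + 34 + 36 + 31 + 40 + 35 + 33 + 29 + 27)/11 = 33.2727
Numerator Σ_{t=1}^{10}(x_t−x̄)(x_{t+1}−x̄) = 9.9256
Denominator Σ(x_t−x̄)² = 138.1818
r_1 = 9.9256 / 138.1818 = 0.072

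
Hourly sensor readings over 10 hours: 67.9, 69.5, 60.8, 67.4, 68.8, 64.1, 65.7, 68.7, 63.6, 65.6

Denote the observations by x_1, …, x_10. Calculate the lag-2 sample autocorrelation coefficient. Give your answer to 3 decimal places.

Mean x̄ = (67.9 + 69.5 + 60.8 + 67.4 + 68.8 + 64.1 + 65.7 + 68.7 + 63.6 + 65.6)/10 = 66.2100
Numerator Σ_{t=1}^{8}(x_t−x̄)(x_{t+2}−x̄) = -28.5132
Denominator Σ(x_t−x̄)² = 69.1690
r_2 = -28.5132 / 69.1690 = -0.412

-0.412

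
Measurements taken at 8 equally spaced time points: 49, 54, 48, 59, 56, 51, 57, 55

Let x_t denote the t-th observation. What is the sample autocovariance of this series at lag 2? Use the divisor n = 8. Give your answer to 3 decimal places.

0.621

Mean x̄ = (49 + 54 + 48 + 59 + 56 + 51 + 57 + 55)/8 = 53.6250
Σ_{t=1}^{6}(x_t−x̄)(x_{t+2}−x̄) = 4.9688
γ_2 = 4.9688 / 8 = 0.621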